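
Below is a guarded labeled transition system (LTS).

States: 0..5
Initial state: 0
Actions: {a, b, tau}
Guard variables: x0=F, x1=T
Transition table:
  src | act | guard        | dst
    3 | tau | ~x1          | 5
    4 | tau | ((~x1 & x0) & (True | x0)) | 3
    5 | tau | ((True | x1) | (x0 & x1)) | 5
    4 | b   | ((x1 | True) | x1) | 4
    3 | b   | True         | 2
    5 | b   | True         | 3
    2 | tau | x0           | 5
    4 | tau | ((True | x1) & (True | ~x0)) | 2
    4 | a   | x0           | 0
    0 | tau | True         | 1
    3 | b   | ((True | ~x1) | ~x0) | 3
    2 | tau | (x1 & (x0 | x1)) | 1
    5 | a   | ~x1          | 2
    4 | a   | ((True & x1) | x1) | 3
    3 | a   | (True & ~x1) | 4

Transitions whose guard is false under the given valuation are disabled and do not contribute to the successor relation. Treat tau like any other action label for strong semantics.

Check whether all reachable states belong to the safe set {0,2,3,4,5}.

Answer: INVARIANT VIOLATED at state 1

Trace:
Safe = {0,2,3,4,5}
Reachable = {0,1}
  0: ok
  1: outside
witness against invariant: tau → 1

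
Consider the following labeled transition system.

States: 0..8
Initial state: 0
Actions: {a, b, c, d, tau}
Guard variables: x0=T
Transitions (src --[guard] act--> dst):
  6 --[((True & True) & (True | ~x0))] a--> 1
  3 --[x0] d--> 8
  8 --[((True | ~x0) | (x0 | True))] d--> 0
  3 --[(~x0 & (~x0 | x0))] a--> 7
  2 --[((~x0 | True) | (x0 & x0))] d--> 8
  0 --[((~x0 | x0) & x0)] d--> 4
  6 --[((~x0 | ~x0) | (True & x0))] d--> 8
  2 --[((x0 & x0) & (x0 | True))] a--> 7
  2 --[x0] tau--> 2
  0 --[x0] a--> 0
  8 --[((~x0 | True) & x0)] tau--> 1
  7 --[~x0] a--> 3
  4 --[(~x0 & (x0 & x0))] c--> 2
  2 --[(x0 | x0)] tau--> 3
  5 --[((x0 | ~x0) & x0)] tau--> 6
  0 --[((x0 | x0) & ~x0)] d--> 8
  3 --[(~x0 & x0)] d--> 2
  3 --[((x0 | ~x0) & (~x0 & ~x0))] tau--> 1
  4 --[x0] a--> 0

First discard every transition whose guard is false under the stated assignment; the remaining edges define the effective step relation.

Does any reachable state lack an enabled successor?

Answer: DEADLOCK-FREE

Analysis:
R = {0,4}
  0: a→0  d→4  [2 out]
  4: a→0  [1 out]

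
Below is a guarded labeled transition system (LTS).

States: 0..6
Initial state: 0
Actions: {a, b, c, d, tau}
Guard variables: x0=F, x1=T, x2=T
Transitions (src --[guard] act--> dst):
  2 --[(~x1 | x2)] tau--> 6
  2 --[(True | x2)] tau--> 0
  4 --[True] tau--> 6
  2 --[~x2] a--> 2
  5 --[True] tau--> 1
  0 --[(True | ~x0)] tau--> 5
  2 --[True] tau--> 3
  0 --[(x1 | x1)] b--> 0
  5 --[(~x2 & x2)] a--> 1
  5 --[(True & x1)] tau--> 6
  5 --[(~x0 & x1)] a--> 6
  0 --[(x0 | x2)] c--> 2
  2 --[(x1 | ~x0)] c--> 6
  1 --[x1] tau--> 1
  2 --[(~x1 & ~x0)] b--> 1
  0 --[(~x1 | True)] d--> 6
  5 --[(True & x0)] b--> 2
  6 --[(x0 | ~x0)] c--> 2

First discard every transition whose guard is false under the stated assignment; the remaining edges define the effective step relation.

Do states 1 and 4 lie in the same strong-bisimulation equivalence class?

Refine partition for ~:
  round 0: {{0,1,2,3,4,5,6}}
  round 1: {{0},{1,4},{2},{3},{5},{6}}
  round 2: {{0},{1},{2},{3},{4},{5},{6}}
7 equivalence class(es) (converged in 3)
class of 1: {1}; class of 4: {4}

Answer: NOT BISIMILAR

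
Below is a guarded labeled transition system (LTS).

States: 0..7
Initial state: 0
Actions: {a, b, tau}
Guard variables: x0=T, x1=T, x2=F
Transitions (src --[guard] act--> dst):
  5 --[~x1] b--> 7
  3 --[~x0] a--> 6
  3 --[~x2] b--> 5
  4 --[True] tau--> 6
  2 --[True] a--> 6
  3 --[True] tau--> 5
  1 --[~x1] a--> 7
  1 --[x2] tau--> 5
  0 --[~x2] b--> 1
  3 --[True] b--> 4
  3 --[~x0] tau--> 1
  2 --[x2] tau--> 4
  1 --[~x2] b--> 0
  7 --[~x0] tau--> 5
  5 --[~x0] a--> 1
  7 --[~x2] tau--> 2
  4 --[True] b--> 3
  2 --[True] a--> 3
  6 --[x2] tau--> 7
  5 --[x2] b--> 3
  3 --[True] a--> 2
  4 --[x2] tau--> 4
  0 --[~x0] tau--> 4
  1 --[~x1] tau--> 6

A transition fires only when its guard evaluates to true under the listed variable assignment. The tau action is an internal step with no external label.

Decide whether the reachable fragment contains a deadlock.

Answer: DEADLOCK-FREE

Working:
Reach set: {0,1}
  0: b→1  [1 exit(s)]
  1: b→0  [1 exit(s)]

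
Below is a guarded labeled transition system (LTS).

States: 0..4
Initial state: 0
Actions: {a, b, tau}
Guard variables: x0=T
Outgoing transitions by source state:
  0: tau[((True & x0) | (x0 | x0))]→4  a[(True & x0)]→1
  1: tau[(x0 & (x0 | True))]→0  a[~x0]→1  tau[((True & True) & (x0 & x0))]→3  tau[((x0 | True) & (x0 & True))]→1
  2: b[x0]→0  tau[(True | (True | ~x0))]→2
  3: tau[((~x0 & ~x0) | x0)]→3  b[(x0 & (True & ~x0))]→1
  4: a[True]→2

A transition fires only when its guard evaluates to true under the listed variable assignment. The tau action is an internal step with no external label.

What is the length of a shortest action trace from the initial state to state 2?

Layered search for 2:
  depth 0: {0}
  depth 1: {1,4}
  depth 2: {2,3}
depth(2)=2, e.g. tau·a

Answer: 2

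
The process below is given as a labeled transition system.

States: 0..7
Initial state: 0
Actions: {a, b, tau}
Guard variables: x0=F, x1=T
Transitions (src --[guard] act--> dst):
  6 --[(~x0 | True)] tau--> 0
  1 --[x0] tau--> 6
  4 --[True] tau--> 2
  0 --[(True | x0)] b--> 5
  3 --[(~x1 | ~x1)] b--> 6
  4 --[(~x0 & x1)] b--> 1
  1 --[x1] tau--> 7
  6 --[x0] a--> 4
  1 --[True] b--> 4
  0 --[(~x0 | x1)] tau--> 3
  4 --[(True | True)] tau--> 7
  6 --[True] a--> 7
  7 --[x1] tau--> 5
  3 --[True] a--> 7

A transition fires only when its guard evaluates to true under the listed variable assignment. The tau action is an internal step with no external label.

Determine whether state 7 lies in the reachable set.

Answer: REACHABLE

Trace:
After dropping false guards: 11 live edges.
Layer 0: {0}
Layer 1: {3,5}  cumulative {0,3,5}
Layer 2: {7}  cumulative {0,3,5,7}
Reachable = {0,3,5,7}
Path to 7: tau·a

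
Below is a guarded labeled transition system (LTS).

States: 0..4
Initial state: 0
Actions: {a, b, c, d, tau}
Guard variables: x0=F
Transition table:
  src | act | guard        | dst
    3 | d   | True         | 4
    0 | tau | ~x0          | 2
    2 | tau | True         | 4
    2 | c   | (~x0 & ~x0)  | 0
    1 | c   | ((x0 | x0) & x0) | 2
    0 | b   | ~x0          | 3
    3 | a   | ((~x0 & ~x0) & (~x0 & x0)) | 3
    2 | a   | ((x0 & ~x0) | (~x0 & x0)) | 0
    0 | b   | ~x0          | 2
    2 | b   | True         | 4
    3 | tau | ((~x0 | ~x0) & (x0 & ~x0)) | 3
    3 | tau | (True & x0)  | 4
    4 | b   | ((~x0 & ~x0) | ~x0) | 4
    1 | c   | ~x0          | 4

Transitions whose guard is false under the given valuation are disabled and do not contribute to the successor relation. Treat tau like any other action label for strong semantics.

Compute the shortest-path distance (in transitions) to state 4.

Breadth-first toward 4:
  depth 0: {0}
  depth 1: {2,3}
  depth 2: {4}
4 enters at depth 2; path b·b

Answer: 2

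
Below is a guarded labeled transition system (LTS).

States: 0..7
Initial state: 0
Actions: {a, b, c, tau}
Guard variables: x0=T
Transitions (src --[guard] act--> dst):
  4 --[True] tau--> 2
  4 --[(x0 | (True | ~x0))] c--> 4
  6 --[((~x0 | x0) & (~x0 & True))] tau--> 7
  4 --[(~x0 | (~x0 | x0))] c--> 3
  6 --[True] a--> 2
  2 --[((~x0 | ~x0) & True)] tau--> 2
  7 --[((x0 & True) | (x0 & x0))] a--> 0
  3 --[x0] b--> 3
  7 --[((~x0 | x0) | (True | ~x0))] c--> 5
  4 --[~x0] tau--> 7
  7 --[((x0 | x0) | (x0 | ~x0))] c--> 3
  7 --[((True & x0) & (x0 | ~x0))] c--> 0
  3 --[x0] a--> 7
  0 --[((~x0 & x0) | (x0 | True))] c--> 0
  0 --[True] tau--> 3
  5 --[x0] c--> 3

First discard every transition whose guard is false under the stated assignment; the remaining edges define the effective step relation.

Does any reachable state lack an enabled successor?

Answer: DEADLOCK-FREE

Working:
Reachable = {0,3,5,7}
  0: c→0  tau→3  [2 out]
  3: a→7  b→3  [2 out]
  5: c→3  [1 out]
  7: a→0  c→0  c→3  c→5  [4 out]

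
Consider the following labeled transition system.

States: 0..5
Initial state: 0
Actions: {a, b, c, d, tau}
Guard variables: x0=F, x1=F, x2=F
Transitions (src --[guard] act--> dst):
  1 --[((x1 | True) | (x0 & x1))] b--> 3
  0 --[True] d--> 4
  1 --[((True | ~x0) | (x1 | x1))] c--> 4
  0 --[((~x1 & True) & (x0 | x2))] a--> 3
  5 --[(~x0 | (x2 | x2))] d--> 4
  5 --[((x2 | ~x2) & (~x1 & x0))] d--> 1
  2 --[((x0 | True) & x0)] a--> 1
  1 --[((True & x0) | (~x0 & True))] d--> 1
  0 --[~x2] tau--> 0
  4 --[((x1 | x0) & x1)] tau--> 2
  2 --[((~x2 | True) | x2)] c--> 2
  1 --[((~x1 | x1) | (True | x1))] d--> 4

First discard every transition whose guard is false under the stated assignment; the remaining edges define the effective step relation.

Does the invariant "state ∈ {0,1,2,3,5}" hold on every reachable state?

Answer: INVARIANT VIOLATED at state 4

Working:
Inv-set: {0,1,2,3,5}
R = {0,4}
  0: ✓
  4: ✗ unsafe
witness against invariant: d → 4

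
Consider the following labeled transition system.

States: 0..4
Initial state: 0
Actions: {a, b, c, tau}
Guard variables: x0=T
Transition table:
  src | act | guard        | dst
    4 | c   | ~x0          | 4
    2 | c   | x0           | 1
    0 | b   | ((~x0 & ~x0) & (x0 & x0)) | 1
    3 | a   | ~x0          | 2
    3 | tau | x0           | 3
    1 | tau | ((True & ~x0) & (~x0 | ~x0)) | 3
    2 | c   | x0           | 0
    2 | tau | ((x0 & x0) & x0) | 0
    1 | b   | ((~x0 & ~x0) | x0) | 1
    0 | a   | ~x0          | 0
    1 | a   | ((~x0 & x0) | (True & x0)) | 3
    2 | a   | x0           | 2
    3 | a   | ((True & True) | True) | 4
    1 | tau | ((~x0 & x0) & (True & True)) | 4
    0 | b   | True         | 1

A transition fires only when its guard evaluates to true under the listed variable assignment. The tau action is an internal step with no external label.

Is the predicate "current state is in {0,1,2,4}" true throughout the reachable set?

Inv-set: {0,1,2,4}
Reachable = {0,1,3,4}
  0: safe
  1: safe
  3: ✗ unsafe
  4: safe
counterexample path to 3: b·a

Answer: INVARIANT VIOLATED at state 3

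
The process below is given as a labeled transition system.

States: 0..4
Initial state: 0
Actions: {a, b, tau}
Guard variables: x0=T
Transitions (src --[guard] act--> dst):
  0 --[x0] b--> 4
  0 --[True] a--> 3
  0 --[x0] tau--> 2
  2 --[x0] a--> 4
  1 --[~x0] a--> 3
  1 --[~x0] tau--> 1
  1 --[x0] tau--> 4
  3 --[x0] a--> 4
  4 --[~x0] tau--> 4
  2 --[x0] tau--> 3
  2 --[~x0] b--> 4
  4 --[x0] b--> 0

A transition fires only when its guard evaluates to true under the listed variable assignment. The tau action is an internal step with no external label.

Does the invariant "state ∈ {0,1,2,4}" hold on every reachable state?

Allowed set {0,1,2,4}
Reachable = {0,2,3,4}
  0: ok
  2: ok
  3: ✗ unsafe
  4: ok
reach 3 via a — violates

Answer: INVARIANT VIOLATED at state 3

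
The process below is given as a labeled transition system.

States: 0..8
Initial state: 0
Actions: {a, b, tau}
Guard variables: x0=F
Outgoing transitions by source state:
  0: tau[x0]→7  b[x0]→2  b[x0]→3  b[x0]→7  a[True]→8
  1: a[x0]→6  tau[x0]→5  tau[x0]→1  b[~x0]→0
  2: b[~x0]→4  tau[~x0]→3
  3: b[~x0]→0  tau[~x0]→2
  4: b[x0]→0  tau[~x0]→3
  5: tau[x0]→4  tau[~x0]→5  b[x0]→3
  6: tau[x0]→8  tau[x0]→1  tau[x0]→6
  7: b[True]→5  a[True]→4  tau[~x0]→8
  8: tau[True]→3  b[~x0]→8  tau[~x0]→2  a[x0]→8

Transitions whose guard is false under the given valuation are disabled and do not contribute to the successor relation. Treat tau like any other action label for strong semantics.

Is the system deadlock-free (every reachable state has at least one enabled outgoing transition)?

Answer: DEADLOCK-FREE

Trace:
Reach set: {0,2,3,4,8}
  0: a→8  [deg 1]
  2: b→4  tau→3  [deg 2]
  3: b→0  tau→2  [deg 2]
  4: tau→3  [deg 1]
  8: b→8  tau→2  tau→3  [deg 3]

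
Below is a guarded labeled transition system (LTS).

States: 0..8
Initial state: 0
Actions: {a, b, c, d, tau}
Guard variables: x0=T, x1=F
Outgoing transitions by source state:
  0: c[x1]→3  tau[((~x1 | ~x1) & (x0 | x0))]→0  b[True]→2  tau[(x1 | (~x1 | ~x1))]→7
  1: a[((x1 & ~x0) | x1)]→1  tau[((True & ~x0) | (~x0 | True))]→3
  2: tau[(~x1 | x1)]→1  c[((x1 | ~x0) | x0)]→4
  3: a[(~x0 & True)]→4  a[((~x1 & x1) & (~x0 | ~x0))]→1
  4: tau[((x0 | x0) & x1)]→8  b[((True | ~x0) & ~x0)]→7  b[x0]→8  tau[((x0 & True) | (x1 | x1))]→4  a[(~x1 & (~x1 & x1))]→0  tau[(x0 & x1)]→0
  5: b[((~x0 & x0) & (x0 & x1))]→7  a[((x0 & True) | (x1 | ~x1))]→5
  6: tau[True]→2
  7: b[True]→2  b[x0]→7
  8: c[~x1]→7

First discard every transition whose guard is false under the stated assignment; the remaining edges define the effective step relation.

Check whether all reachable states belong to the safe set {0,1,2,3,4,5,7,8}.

Safe = {0,1,2,3,4,5,7,8}
Reach set: {0,1,2,3,4,7,8}
  0: safe
  1: safe
  2: safe
  3: safe
  4: safe
  7: safe
  8: safe

Answer: INVARIANT HOLDS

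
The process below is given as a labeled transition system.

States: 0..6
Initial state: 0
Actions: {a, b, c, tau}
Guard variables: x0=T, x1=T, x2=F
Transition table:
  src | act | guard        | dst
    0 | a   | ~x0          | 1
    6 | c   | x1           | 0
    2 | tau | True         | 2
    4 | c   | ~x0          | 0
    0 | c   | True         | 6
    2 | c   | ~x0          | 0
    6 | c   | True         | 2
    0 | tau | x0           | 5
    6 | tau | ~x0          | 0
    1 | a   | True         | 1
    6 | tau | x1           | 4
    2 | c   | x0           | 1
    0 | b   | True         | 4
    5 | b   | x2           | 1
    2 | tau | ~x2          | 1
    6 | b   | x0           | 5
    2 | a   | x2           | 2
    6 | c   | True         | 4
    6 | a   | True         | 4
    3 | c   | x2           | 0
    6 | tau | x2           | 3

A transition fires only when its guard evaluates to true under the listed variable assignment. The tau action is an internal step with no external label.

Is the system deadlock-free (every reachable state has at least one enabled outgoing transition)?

R = {0,1,2,4,5,6}
  0: b→4  c→6  tau→5  [3 out]
  1: a→1  [1 out]
  2: c→1  tau→1  tau→2  [3 out]
  4: ∅  [no exit]
  5: ∅  [no exit]
  6: a→4  b→5  c→0  c→2  c→4  tau→4  [6 out]
trace reaching 4: b

Answer: DEADLOCK at state 4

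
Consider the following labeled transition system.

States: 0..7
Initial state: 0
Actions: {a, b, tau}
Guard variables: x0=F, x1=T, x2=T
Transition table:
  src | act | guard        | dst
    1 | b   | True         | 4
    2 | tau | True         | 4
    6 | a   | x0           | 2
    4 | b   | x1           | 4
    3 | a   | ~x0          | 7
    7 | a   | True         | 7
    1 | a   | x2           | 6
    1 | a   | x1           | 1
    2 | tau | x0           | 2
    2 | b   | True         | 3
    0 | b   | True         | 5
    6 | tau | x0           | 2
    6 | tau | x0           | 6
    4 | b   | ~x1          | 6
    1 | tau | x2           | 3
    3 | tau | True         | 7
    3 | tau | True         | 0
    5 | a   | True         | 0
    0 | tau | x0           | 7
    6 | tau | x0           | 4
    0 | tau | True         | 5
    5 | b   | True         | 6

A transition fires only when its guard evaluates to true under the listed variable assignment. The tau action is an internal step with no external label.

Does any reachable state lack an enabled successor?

Answer: DEADLOCK at state 6

Trace:
Reach set: {0,5,6}
  0: b→5  tau→5  [2 exit(s)]
  5: a→0  b→6  [2 exit(s)]
  6: ∅  [no exit]
witness 6: b·b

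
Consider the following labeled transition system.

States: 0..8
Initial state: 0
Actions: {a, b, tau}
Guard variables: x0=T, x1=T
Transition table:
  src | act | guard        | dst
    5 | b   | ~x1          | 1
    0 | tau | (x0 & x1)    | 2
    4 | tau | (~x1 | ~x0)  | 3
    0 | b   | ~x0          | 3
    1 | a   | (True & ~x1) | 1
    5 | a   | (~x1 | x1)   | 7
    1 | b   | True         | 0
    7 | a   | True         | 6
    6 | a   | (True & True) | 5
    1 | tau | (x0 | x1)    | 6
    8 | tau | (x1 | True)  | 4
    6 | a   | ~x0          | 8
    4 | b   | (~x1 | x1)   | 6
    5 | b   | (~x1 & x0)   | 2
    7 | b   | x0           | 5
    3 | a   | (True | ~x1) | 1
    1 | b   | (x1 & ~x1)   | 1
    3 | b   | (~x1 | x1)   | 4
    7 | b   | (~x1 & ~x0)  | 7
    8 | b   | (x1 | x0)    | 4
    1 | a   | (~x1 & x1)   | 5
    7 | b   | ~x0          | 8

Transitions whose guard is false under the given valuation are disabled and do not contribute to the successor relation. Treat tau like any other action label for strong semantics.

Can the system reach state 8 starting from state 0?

Guard filter leaves 12 enabled edge(s).
depth 0: {0}
depth 1: {2}  total {0,2}
Reach set: {0,2}

Answer: UNREACHABLE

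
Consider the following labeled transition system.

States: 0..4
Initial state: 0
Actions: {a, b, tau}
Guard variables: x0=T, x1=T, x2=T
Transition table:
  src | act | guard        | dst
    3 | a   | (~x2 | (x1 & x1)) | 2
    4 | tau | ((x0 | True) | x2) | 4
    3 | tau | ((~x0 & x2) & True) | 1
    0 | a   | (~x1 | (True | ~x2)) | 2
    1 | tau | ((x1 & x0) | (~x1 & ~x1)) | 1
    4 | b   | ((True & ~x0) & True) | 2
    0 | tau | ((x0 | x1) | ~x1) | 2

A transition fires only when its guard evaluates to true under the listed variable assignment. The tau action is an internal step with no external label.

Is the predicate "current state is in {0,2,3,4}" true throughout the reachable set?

Safe = {0,2,3,4}
Reach set: {0,2}
  0: ✓
  2: ✓

Answer: INVARIANT HOLDS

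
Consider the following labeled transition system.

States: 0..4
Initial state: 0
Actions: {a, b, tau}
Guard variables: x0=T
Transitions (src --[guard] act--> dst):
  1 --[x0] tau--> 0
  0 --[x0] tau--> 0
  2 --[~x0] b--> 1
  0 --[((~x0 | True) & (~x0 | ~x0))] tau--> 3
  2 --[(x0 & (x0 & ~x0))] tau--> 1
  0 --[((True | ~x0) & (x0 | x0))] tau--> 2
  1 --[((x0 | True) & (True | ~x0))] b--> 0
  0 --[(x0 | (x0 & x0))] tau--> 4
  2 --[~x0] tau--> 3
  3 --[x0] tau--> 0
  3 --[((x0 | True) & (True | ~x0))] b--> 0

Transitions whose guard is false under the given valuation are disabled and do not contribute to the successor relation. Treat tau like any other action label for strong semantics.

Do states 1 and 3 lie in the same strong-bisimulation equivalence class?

Bisimulation quotient by refinement:
  P[0] = {{0,1,2,3,4}}
  P[1] = {{0},{1,3},{2,4}}
3 equivalence class(es) (converged in 2)
class of 1: {1,3}; class of 3: {1,3}

Answer: BISIMILAR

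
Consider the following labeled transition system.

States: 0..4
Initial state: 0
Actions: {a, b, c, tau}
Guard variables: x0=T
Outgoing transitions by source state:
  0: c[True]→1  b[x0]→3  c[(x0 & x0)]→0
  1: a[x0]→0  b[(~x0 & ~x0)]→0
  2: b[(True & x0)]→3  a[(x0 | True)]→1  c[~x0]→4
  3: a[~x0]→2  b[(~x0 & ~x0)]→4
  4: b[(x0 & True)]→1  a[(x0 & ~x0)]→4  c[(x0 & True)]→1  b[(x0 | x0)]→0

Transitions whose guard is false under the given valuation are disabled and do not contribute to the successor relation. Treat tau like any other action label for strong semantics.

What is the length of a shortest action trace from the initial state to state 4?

Layered search for 4:
  Layer 0: {0}
  Layer 1: {1,3}
4 never appears.

Answer: UNREACHABLE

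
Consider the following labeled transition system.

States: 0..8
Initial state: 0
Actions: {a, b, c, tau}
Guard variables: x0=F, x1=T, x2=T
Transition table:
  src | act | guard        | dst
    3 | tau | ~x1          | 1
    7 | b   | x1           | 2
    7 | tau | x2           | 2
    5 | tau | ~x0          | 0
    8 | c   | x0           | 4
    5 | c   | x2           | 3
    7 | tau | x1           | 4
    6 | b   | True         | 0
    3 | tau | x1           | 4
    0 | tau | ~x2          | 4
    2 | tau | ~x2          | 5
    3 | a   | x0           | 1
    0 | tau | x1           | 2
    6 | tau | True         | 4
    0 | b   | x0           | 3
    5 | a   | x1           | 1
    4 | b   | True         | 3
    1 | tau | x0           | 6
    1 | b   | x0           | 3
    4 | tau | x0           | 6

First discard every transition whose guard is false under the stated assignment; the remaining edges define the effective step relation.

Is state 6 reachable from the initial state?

After dropping false guards: 11 live edges.
L0 = {0}
L1 = {2}  now seen {0,2}
R = {0,2}

Answer: UNREACHABLE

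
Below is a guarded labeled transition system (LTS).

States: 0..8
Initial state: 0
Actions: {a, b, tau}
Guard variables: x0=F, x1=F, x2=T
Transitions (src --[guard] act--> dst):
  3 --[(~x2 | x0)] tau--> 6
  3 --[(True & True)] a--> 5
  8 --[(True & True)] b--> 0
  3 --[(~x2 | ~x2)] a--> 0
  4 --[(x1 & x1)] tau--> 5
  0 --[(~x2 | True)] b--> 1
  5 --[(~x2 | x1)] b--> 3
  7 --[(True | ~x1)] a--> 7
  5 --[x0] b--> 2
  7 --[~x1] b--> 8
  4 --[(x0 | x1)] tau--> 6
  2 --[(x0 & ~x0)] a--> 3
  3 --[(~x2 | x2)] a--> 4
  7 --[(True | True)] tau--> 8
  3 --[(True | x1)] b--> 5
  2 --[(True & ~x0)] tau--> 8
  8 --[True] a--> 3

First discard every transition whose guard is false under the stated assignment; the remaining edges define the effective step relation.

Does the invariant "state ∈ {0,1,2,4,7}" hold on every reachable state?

Answer: INVARIANT HOLDS

Analysis:
Allowed set {0,1,2,4,7}
Reachable = {0,1}
  0: safe
  1: safe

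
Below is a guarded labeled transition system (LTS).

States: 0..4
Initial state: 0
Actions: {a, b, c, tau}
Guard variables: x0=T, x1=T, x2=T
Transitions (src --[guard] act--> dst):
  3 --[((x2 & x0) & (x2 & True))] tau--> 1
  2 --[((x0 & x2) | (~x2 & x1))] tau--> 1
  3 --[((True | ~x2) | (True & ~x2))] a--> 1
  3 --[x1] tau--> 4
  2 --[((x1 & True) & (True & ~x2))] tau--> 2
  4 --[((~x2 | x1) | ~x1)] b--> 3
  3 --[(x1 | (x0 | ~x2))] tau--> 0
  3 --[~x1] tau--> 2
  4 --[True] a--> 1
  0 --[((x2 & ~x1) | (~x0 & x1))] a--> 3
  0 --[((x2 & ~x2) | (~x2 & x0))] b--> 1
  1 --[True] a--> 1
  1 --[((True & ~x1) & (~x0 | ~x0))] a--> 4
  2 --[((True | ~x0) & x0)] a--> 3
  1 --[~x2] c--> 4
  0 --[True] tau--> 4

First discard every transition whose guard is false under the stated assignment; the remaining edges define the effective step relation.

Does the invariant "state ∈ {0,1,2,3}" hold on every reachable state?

Safe = {0,1,2,3}
R = {0,1,3,4}
  0: ok
  1: ok
  3: ok
  4: ✗ unsafe
witness against invariant: tau → 4

Answer: INVARIANT VIOLATED at state 4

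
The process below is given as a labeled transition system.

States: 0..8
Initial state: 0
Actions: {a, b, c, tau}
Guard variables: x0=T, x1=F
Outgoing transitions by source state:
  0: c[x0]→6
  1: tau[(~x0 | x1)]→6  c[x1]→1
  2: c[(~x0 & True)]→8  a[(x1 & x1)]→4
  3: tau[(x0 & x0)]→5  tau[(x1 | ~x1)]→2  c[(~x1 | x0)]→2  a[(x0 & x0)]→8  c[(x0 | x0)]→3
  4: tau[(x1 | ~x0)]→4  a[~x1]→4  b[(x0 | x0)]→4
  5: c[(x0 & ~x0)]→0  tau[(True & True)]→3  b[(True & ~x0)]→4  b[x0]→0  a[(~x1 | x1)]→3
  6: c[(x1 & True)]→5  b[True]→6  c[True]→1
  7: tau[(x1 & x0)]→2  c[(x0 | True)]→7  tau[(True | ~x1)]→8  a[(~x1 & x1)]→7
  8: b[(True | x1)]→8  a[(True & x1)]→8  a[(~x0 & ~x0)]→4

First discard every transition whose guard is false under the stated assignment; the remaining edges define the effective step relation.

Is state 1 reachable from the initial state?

Guard filter leaves 16 enabled edge(s).
depth 0: {0}
depth 1: {6}  now seen {0,6}
depth 2: {1}  now seen {0,1,6}
Reach set: {0,1,6}
Path to 1: c·c

Answer: REACHABLE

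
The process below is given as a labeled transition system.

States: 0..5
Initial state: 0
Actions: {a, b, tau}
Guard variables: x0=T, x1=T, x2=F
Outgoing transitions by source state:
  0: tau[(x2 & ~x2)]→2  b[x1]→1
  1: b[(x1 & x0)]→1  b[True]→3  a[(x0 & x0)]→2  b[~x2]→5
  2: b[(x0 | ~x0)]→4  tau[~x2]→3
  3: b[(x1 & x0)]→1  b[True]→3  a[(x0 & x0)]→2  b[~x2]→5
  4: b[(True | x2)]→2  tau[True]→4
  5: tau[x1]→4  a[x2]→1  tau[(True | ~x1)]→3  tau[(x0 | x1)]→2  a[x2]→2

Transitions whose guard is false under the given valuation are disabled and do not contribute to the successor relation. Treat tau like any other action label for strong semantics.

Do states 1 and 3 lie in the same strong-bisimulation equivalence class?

Answer: BISIMILAR

Trace:
Bisimulation quotient by refinement:
  π0 = {{0,1,2,3,4,5}}
  π1 = {{0},{1,3},{2,4},{5}}
  π2 = {{0},{1,3},{2},{4},{5}}
stable after 3 split(s): 5 block(s)
class of 1: {1,3}; class of 3: {1,3}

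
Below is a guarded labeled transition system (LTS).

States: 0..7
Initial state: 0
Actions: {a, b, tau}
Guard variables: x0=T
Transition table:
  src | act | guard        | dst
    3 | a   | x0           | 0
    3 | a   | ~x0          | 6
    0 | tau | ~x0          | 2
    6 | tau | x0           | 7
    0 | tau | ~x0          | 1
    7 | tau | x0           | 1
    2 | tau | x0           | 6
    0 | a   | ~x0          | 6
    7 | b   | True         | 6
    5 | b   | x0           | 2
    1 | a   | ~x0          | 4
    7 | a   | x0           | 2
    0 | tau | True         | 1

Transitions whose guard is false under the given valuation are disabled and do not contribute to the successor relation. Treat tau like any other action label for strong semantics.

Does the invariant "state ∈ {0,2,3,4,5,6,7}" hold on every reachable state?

Allowed set {0,2,3,4,5,6,7}
R = {0,1}
  0: safe
  1: ✗ unsafe
reach 1 via tau — violates

Answer: INVARIANT VIOLATED at state 1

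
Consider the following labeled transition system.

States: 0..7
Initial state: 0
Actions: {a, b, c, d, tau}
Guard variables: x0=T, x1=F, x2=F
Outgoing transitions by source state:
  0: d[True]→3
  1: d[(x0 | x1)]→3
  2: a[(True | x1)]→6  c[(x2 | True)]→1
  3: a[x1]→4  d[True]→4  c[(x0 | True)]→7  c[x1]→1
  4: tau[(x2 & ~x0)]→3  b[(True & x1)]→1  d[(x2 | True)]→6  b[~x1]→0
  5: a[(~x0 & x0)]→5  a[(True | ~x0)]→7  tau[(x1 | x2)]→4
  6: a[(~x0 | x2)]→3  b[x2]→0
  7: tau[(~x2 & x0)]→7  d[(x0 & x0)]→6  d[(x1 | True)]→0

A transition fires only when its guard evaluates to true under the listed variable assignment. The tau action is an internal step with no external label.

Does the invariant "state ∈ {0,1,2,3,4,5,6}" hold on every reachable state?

Answer: INVARIANT VIOLATED at state 7

Analysis:
Allowed set {0,1,2,3,4,5,6}
Reachable = {0,3,4,6,7}
  0: ok
  3: ok
  4: ok
  6: ok
  7: outside
reach 7 via d·c — violates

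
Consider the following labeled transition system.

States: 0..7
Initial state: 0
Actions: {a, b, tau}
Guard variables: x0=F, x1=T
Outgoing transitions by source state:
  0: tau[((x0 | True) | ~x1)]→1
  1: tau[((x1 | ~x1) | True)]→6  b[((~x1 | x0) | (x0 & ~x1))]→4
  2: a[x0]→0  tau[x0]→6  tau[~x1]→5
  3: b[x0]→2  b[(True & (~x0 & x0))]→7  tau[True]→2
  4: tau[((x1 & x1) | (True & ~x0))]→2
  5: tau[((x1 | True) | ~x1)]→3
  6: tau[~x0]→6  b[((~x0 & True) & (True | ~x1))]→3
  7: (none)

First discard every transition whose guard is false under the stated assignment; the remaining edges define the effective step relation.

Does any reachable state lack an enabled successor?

Reach set: {0,1,2,3,6}
  0: tau→1  [deg 1]
  1: tau→6  [deg 1]
  2: ∅  [deadlock]
  3: tau→2  [deg 1]
  6: b→3  tau→6  [deg 2]
trace reaching 2: tau·tau·b·tau

Answer: DEADLOCK at state 2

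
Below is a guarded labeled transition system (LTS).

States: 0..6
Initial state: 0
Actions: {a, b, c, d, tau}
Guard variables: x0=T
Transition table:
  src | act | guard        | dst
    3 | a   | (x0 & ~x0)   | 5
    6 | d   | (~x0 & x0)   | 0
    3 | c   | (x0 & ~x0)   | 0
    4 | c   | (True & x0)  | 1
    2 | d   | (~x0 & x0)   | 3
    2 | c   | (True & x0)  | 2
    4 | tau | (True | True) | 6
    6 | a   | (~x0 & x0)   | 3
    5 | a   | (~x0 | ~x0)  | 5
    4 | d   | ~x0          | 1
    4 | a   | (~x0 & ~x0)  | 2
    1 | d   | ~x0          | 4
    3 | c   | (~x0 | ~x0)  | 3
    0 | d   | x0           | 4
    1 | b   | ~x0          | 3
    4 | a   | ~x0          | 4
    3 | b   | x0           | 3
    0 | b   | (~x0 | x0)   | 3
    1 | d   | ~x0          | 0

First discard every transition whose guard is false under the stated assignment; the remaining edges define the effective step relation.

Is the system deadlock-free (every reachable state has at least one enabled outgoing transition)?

Reachable = {0,1,3,4,6}
  0: b→3  d→4  [deg 2]
  1: ∅  [no exit]
  3: b→3  [deg 1]
  4: c→1  tau→6  [deg 2]
  6: ∅  [no exit]
witness 1: d·c

Answer: DEADLOCK at state 1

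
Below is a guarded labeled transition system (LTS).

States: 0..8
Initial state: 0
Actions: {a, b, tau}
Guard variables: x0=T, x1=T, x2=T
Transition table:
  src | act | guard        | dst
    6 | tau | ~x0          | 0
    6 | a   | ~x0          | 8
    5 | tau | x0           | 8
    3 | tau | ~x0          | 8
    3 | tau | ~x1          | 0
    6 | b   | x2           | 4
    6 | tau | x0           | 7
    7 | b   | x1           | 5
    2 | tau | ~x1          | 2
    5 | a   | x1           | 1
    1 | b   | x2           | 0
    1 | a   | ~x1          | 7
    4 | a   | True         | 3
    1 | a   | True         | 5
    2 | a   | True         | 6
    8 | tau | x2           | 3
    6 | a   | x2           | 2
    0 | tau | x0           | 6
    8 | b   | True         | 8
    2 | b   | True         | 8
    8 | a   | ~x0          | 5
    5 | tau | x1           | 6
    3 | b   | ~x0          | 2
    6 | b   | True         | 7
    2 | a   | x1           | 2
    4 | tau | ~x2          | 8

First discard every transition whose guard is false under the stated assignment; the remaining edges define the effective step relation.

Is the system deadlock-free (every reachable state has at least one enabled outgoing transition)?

Reach set: {0,1,2,3,4,5,6,7,8}
  0: tau→6  [deg 1]
  1: a→5  b→0  [deg 2]
  2: a→2  a→6  b→8  [deg 3]
  3: ∅  [deadlock]
  4: a→3  [deg 1]
  5: a→1  tau→6  tau→8  [deg 3]
  6: a→2  b→4  b→7  tau→7  [deg 4]
  7: b→5  [deg 1]
  8: b→8  tau→3  [deg 2]
trace reaching 3: tau·b·a

Answer: DEADLOCK at state 3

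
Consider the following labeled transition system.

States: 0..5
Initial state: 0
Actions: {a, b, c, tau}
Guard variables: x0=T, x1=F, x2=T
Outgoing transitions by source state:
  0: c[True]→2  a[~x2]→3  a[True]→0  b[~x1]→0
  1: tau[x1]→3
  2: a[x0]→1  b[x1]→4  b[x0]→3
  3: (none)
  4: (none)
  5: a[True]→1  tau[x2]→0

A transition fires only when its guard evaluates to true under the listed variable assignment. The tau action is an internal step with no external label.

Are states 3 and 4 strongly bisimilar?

Compute ~ classes (split until stable):
  P[0] = {{0,1,2,3,4,5}}
  P[1] = {{0},{1,3,4},{2},{5}}
4 equivalence class(es) (converged in 2)
3∈{1,3,4}, 4∈{1,3,4}

Answer: BISIMILAR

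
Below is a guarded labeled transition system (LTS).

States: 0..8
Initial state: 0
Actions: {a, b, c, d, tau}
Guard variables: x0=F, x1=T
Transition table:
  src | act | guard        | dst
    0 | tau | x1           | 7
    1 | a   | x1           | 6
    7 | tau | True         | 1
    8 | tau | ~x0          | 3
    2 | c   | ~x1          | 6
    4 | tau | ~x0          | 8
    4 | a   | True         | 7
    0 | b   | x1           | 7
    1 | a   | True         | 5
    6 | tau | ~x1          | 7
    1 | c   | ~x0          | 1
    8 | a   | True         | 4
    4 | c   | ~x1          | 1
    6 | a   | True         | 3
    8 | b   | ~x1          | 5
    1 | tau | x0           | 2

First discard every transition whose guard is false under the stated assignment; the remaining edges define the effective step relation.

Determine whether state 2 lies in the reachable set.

Answer: UNREACHABLE

Trace:
Guard filter leaves 11 enabled edge(s).
depth 0: {0}
depth 1: {7}  cumulative {0,7}
depth 2: {1}  cumulative {0,1,7}
depth 3: {5,6}  cumulative {0,1,5,6,7}
depth 4: {3}  cumulative {0,1,3,5,6,7}
Reachable = {0,1,3,5,6,7}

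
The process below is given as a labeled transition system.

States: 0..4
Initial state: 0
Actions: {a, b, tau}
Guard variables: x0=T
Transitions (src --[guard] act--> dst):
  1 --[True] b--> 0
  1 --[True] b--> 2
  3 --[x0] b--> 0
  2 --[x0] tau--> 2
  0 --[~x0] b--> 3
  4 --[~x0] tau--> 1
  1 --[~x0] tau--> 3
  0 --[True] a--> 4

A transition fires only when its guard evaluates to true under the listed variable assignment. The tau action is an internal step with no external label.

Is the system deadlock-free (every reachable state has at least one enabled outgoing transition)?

Reachable = {0,4}
  0: a→4  [1 out]
  4: ∅  [STUCK]
witness 4: a

Answer: DEADLOCK at state 4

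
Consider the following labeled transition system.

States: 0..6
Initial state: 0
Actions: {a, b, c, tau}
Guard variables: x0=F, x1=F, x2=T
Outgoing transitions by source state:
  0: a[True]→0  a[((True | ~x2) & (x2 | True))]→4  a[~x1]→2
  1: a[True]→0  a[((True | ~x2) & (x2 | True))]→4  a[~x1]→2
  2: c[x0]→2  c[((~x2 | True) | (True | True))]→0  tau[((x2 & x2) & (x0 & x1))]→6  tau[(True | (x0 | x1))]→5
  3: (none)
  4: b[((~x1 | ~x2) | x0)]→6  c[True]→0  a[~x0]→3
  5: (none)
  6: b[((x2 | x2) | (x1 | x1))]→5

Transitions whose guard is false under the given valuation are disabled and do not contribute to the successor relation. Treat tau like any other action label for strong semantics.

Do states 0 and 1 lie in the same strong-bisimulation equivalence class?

Answer: BISIMILAR

Analysis:
Refine partition for ~:
  π0 = {{0,1,2,3,4,5,6}}
  π1 = {{0,1},{2},{3,5},{4},{6}}
stable after 2 split(s): 5 block(s)
0∈{0,1}, 1∈{0,1}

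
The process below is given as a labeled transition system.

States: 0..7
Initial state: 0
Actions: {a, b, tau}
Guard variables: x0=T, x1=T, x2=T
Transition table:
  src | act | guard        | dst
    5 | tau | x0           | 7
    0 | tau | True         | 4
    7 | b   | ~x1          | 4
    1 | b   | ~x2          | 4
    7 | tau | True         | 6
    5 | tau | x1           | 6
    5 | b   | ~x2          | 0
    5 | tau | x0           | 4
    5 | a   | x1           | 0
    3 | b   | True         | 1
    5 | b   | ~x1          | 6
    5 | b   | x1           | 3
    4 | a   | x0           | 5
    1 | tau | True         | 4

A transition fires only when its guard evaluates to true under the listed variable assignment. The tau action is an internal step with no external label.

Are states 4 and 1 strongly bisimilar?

Refine partition for ~:
  π0 = {{0,1,2,3,4,5,6,7}}
  π1 = {{0,1,7},{2,6},{3},{4},{5}}
  π2 = {{0,1},{2,6},{3},{4},{5},{7}}
stable after 3 split(s): 6 block(s)
4∈{4}, 1∈{0,1}

Answer: NOT BISIMILAR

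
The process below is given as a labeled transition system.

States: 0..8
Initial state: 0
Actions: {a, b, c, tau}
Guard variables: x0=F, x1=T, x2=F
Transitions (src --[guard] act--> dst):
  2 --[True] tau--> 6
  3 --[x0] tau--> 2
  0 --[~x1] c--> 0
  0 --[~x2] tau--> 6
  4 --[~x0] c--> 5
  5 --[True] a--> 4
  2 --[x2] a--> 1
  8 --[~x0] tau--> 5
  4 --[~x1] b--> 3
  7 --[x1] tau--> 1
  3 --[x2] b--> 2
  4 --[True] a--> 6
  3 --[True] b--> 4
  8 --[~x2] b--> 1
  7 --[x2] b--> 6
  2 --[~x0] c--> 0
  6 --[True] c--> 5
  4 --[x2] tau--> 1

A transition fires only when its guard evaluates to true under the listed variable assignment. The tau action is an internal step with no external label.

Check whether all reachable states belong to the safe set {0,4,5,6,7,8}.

Inv-set: {0,4,5,6,7,8}
R = {0,4,5,6}
  0: ok
  4: ok
  5: ok
  6: ok

Answer: INVARIANT HOLDS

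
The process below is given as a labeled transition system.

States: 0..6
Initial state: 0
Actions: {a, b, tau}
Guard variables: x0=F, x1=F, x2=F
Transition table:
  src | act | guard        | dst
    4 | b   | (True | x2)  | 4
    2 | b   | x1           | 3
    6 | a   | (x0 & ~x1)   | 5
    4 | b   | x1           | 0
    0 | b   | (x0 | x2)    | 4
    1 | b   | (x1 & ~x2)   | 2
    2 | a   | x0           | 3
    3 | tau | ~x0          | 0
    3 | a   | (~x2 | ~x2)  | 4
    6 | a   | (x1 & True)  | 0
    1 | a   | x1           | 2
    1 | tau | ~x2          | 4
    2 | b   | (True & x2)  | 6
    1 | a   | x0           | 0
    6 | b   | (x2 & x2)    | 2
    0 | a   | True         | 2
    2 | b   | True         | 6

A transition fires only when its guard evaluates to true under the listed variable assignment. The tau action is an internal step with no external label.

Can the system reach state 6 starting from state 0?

Answer: REACHABLE

Analysis:
Guard filter leaves 6 enabled edge(s).
Layer 0: {0}
Layer 1: {2}  total {0,2}
Layer 2: {6}  total {0,2,6}
Reach set: {0,2,6}
Path to 6: a·b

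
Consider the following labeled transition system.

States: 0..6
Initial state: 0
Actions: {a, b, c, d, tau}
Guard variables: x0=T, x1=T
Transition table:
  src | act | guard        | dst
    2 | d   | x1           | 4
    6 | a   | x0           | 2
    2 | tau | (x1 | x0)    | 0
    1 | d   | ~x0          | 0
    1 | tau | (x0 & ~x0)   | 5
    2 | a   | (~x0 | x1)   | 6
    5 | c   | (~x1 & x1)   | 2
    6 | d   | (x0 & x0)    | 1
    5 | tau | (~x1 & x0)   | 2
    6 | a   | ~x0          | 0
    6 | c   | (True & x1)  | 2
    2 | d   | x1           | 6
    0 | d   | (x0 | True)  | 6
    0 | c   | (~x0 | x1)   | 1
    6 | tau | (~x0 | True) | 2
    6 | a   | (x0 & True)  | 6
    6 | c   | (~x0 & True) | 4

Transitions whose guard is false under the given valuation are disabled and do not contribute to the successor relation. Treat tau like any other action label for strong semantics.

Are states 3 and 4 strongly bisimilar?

Answer: BISIMILAR

Trace:
Refine partition for ~:
  π0 = {{0,1,2,3,4,5,6}}
  π1 = {{0},{1,3,4,5},{2},{6}}
4 equivalence class(es) (converged in 2)
[3]={1,3,4,5}  [4]={1,3,4,5}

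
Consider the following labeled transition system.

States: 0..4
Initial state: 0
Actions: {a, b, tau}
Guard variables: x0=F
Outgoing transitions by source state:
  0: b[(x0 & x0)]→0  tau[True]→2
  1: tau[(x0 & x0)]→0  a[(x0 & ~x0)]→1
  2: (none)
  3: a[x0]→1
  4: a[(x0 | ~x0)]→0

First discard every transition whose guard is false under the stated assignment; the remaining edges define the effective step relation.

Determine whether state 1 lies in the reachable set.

Answer: UNREACHABLE

Trace:
After dropping false guards: 2 live edges.
Layer 0: {0}
Layer 1: {2}  cumulative {0,2}
Reach set: {0,2}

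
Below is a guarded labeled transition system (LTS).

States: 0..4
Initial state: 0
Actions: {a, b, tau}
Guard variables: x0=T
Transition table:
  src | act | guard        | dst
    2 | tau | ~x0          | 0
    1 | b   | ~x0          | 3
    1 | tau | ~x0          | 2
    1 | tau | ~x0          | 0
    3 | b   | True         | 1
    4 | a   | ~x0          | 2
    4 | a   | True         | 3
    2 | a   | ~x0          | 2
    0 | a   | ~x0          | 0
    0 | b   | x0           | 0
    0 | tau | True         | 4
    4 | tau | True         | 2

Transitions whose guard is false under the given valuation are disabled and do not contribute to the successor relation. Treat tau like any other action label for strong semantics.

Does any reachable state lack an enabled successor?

Reach set: {0,1,2,3,4}
  0: b→0  tau→4  [2 exit(s)]
  1: ∅  [STUCK]
  2: ∅  [STUCK]
  3: b→1  [1 exit(s)]
  4: a→3  tau→2  [2 exit(s)]
trace reaching 1: tau·a·b

Answer: DEADLOCK at state 1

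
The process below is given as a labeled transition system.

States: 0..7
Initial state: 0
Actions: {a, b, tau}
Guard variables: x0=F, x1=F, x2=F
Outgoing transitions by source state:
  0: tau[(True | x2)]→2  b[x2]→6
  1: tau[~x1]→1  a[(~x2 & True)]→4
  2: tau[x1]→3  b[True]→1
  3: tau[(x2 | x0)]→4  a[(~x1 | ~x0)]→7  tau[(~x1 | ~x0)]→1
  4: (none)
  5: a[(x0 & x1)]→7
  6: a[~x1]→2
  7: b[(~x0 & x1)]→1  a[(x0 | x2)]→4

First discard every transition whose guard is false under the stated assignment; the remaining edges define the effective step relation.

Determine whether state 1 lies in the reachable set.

Answer: REACHABLE

Analysis:
After dropping false guards: 7 live edges.
Layer 0: {0}
Layer 1: {2}  cumulative {0,2}
Layer 2: {1}  cumulative {0,1,2}
Layer 3: {4}  cumulative {0,1,2,4}
R = {0,1,2,4}
trace reaching 1: tau·b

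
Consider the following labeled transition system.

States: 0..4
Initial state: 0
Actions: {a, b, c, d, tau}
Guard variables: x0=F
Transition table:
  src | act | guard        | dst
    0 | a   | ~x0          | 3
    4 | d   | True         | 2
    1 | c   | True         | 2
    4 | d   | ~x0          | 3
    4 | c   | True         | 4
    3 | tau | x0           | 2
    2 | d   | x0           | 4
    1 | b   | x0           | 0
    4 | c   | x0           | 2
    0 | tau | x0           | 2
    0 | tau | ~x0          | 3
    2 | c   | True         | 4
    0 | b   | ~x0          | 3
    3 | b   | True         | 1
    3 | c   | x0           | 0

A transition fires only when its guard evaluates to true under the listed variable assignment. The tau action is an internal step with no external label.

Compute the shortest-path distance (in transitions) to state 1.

Breadth-first toward 1:
  Layer 0: {0}
  Layer 1: {3}
  Layer 2: {1}
depth(1)=2, e.g. a·b

Answer: 2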